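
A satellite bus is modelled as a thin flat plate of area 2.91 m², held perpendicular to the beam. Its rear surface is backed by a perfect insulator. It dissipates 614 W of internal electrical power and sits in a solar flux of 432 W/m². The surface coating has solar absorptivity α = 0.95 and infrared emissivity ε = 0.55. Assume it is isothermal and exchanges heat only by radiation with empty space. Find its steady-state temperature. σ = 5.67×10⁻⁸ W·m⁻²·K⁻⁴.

At steady state, absorbed solar power + internal power = radiated power.
Absorbed: α·S·A_cross = 0.95·432·2.910 = 1194 W (cross-section A).
Total input = 1194 + 614 = 1808 W.
Radiated: εσ·A_surf·T⁴ with A_surf = A = 2.910 m².
T⁴ = 1808/(0.55·5.67×10⁻⁸·2.910) = 1.993×10¹⁰ K⁴.

T ≈ 376 K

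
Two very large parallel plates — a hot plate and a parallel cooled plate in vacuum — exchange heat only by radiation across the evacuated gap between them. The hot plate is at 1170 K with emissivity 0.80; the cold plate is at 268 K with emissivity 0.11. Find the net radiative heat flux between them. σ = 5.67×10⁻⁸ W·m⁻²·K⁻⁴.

For two infinite grey parallel plates, q = σ(T₁⁴ − T₂⁴)/(1/ε₁ + 1/ε₂ − 1).
T₁⁴ − T₂⁴ = 1.874×10¹² − 5.159×10⁹ = 1.869×10¹² K⁴.
1/ε₁ + 1/ε₂ − 1 = 1.250 + 9.091 − 1 = 9.341.
q = 5.67×10⁻⁸ × 1.869×10¹² / 9.341.

q ≈ 11300 W/m²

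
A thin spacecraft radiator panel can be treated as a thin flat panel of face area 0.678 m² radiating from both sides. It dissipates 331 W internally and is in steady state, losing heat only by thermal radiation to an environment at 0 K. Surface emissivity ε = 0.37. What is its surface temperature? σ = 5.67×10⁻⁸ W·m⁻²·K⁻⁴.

Steady state: internal power = radiated power, P = εσA T⁴.
Radiating area A = 2·0.678 = 1.356 m².
T⁴ = P/(εσA) = 331/(0.37·5.67×10⁻⁸·1.356) = 1.164×10¹⁰ K⁴.
T = (1.164×10¹⁰)^(1/4).

T ≈ 328 K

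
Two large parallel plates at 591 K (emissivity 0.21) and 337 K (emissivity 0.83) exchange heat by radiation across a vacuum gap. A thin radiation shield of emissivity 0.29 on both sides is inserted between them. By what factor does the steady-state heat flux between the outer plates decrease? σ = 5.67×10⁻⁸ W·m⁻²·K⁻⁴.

factor ≈ 2.19

Without shield: q₀ = σΔ(T⁴)/(1/ε₁+1/ε₂−1) with denominator 4.967.
With shield the two gaps are in series; the resistances add: (1/ε₁+1/ε_s−1)+(1/ε_s+1/ε₂−1) = 7.210+3.653 = 10.86.
Heat-flux ratio q₀/q = 10.86/4.967.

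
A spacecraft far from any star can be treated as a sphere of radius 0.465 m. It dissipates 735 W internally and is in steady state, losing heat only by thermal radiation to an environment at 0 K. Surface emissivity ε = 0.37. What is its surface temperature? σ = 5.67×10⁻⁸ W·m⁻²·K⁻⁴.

T ≈ 337 K

Steady state: internal power = radiated power, P = εσA T⁴.
Radiating area A = 4πr² = 2.717 m².
T⁴ = P/(εσA) = 735/(0.37·5.67×10⁻⁸·2.717) = 1.289×10¹⁰ K⁴.
T = (1.289×10¹⁰)^(1/4).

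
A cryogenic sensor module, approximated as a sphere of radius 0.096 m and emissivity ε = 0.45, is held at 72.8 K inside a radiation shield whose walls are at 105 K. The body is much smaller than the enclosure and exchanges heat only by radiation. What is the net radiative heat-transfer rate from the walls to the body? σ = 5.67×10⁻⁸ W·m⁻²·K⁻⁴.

For a small grey body in a large enclosure: P_net = εσA(T_body⁴ − T_wall⁴).
A = 4πr² = 0.1158 m²; T_body⁴ − T_wall⁴ = 2.809×10⁷ − 1.216×10⁸ = -9.346×10⁷ K⁴.
|P_net| = 0.45·5.67×10⁻⁸·0.1158·9.346×10⁷.

P_net ≈ 0.276 W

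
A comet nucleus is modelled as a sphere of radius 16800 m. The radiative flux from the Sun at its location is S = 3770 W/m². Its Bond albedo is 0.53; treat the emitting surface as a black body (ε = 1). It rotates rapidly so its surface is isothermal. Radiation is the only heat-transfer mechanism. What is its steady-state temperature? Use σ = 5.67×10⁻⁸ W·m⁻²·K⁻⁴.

T ≈ 297 K

At equilibrium, absorbed power = emitted power.
Absorbing cross-section = πr² = 8.867×10⁸ m²; emitting surface = 4πr² = 3.547×10⁹ m² (ratio 4).
(1−a)S·A_cross = εσ·A_surf·T⁴  ⇒  T⁴ = (1−a)S/(4σ).
T⁴ = 0.470·3770/(4·5.67×10⁻⁸) = 7.813×10⁹ K⁴.
T = (7.813×10⁹)^(1/4).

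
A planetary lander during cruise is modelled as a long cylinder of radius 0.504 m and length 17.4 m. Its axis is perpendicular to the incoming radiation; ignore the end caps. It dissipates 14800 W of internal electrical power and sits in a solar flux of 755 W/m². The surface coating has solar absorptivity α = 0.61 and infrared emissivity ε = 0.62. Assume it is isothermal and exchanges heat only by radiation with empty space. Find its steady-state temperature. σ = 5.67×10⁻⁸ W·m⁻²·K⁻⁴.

T ≈ 330 K

At steady state, absorbed solar power + internal power = radiated power.
Absorbed: α·S·A_cross = 0.61·755·17.54 = 8078 W (cross-section 2rL).
Total input = 8078 + 14800 = 22880 W.
Radiated: εσ·A_surf·T⁴ with A_surf = 2πrL = 55.10 m².
T⁴ = 22880/(0.62·5.67×10⁻⁸·55.10) = 1.181×10¹⁰ K⁴.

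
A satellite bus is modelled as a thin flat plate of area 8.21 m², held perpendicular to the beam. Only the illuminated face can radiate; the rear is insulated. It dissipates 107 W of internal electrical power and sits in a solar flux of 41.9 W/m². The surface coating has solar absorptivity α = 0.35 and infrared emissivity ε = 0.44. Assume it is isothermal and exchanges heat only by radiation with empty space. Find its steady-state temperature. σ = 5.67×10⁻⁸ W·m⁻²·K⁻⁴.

At steady state, absorbed solar power + internal power = radiated power.
Absorbed: α·S·A_cross = 0.35·41.9·8.210 = 120.4 W (cross-section A).
Total input = 120.4 + 107 = 227.4 W.
Radiated: εσ·A_surf·T⁴ with A_surf = A = 8.210 m².
T⁴ = 227.4/(0.44·5.67×10⁻⁸·8.210) = 1.110×10⁹ K⁴.

T ≈ 183 K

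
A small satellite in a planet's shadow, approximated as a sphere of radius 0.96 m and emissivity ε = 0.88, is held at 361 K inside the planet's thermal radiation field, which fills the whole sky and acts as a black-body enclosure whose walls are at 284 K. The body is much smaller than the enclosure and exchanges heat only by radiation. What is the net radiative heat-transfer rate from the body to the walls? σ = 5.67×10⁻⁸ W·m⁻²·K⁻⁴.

For a small grey body in a large enclosure: P_net = εσA(T_body⁴ − T_wall⁴).
A = 4πr² = 11.58 m²; T_body⁴ − T_wall⁴ = 1.698×10¹⁰ − 6.505×10⁹ = 1.048×10¹⁰ K⁴.
|P_net| = 0.88·5.67×10⁻⁸·11.58·1.048×10¹⁰.

P_net ≈ 6050 W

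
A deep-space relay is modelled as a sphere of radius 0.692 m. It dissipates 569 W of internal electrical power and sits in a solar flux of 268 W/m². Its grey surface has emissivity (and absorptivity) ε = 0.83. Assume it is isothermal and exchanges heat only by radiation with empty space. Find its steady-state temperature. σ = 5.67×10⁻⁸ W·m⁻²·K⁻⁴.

T ≈ 238 K

At steady state, absorbed solar power + internal power = radiated power.
Absorbed: α·S·A_cross = 0.83·268·1.504 = 334.6 W (cross-section πr²).
Total input = 334.6 + 569 = 903.6 W.
Radiated: εσ·A_surf·T⁴ with A_surf = 4πr² = 6.018 m².
T⁴ = 903.6/(0.83·5.67×10⁻⁸·6.018) = 3.191×10⁹ K⁴.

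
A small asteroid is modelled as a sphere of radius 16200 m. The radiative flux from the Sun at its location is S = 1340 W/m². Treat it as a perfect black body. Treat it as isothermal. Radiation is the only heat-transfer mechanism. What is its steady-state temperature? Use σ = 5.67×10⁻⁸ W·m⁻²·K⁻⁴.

At equilibrium, absorbed power = emitted power.
Absorbing cross-section = πr² = 8.245×10⁸ m²; emitting surface = 4πr² = 3.298×10⁹ m² (ratio 4).
S·A_cross = εσ·A_surf·T⁴  ⇒  T⁴ = S/(4σ).
T⁴ = 1.00·1340/(4·5.67×10⁻⁸) = 5.908×10⁹ K⁴.
T = (5.908×10⁹)^(1/4).

T ≈ 277 K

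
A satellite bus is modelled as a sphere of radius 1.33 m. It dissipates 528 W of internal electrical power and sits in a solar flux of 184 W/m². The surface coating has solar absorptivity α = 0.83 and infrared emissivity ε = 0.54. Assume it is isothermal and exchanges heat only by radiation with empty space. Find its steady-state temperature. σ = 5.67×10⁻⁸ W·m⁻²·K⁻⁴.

At steady state, absorbed solar power + internal power = radiated power.
Absorbed: α·S·A_cross = 0.83·184·5.557 = 848.7 W (cross-section πr²).
Total input = 848.7 + 528 = 1377 W.
Radiated: εσ·A_surf·T⁴ with A_surf = 4πr² = 22.23 m².
T⁴ = 1377/(0.54·5.67×10⁻⁸·22.23) = 2.023×10⁹ K⁴.

T ≈ 212 K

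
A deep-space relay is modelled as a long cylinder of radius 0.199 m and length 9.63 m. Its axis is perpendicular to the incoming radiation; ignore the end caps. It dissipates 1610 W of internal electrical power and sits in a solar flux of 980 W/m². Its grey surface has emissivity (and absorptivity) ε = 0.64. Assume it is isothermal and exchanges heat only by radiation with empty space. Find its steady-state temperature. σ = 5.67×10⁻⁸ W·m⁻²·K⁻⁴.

At steady state, absorbed solar power + internal power = radiated power.
Absorbed: α·S·A_cross = 0.64·980·3.833 = 2404 W (cross-section 2rL).
Total input = 2404 + 1610 = 4014 W.
Radiated: εσ·A_surf·T⁴ with A_surf = 2πrL = 12.04 m².
T⁴ = 4014/(0.64·5.67×10⁻⁸·12.04) = 9.186×10⁹ K⁴.

T ≈ 310 K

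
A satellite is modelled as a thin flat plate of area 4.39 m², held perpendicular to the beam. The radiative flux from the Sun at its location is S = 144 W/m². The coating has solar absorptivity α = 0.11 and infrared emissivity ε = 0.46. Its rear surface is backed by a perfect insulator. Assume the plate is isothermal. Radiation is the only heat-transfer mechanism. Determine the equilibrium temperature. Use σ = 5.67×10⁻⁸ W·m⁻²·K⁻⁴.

At equilibrium, absorbed power = emitted power.
Absorbing cross-section = A = 4.390 m²; emitting surface = A = 4.390 m² (ratio 1).
αS·A_cross = εσ·A_surf·T⁴  ⇒  T⁴ = αS/(ε·1σ).
T⁴ = 0.110·144/(0.46·1·5.67×10⁻⁸) = 6.073×10⁸ K⁴.
T = (6.073×10⁸)^(1/4).

T ≈ 157 K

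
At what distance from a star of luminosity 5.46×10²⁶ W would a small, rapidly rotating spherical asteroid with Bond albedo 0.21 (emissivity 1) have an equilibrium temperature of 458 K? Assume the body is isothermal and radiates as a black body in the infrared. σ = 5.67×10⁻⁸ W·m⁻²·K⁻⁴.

d ≈ 5.86×10¹⁰ m

For an isothermal black-emitting sphere, (1−a)S·πr² = σ·4πr²·T⁴ ⇒ S = 4σT⁴/(1−a).
S = 4·5.67×10⁻⁸·(458)⁴/0.790 = 12630 W/m².
Flux falls as S = L/(4πd²), so d = √(L/(4πS)) = √(5.46×10²⁶/(4π·12630)).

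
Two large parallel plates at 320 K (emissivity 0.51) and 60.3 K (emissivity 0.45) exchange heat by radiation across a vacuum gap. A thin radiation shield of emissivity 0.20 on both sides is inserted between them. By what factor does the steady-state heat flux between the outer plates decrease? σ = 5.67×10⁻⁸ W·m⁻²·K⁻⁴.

Without shield: q₀ = σΔ(T⁴)/(1/ε₁+1/ε₂−1) with denominator 3.183.
With shield the two gaps are in series; the resistances add: (1/ε₁+1/ε_s−1)+(1/ε_s+1/ε₂−1) = 5.961+6.222 = 12.18.
Heat-flux ratio q₀/q = 12.18/3.183.

factor ≈ 3.83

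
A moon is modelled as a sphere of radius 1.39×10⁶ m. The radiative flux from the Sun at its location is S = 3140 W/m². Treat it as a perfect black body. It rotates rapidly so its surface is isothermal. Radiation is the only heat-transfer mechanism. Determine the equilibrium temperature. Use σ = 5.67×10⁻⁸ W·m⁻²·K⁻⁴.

T ≈ 343 K

At equilibrium, absorbed power = emitted power.
Absorbing cross-section = πr² = 6.070×10¹² m²; emitting surface = 4πr² = 2.428×10¹³ m² (ratio 4).
S·A_cross = εσ·A_surf·T⁴  ⇒  T⁴ = S/(4σ).
T⁴ = 1.00·3140/(4·5.67×10⁻⁸) = 1.384×10¹⁰ K⁴.
T = (1.384×10¹⁰)^(1/4).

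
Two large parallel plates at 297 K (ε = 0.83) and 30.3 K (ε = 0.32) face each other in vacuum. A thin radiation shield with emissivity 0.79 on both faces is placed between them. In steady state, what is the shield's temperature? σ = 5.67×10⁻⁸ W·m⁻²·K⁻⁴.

T_s ≈ 271 K

In steady state the net flux on the hot side equals that on the cold side.
σ(T₁⁴−T_s⁴)/D₁ = σ(T_s⁴−T₂⁴)/D₂, with D₁ = 1/ε₁+1/ε_s−1 = 1.471, D₂ = 1/ε_s+1/ε₂−1 = 3.391.
Solve for T_s⁴: T_s⁴ = (D₂·T₁⁴ + D₁·T₂⁴)/(D₁+D₂) = 5.427×10⁹ K⁴.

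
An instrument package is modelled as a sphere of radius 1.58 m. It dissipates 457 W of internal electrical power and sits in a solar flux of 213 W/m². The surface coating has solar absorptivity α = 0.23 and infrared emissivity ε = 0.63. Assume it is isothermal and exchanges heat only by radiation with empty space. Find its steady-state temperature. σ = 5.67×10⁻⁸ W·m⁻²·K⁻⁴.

T ≈ 166 K

At steady state, absorbed solar power + internal power = radiated power.
Absorbed: α·S·A_cross = 0.23·213·7.843 = 384.2 W (cross-section πr²).
Total input = 384.2 + 457 = 841.2 W.
Radiated: εσ·A_surf·T⁴ with A_surf = 4πr² = 31.37 m².
T⁴ = 841.2/(0.63·5.67×10⁻⁸·31.37) = 7.507×10⁸ K⁴.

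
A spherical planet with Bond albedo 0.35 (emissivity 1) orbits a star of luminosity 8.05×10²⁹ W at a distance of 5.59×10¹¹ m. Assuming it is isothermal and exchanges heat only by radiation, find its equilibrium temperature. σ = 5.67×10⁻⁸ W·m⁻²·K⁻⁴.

T ≈ 876 K

First find the stellar flux at distance d: S = L/(4πd²) = 8.05×10²⁹/(4π·(5.59×10¹¹)²) = 2.050×10⁵ W/m².
For an isothermal sphere, absorbed (1−a)S·πr² = emitted σ·4πr²·T⁴, so T⁴ = (1−a)S/(4σ).
T⁴ = 0.650·2.050×10⁵/(4·5.67×10⁻⁸) = 5.875×10¹¹ K⁴.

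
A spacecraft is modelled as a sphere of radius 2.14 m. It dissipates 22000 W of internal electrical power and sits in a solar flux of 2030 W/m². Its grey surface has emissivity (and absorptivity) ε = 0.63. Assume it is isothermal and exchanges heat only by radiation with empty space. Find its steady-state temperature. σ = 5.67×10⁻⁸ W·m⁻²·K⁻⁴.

At steady state, absorbed solar power + internal power = radiated power.
Absorbed: α·S·A_cross = 0.63·2030·14.39 = 18400 W (cross-section πr²).
Total input = 18400 + 22000 = 40400 W.
Radiated: εσ·A_surf·T⁴ with A_surf = 4πr² = 57.55 m².
T⁴ = 40400/(0.63·5.67×10⁻⁸·57.55) = 1.965×10¹⁰ K⁴.

T ≈ 374 K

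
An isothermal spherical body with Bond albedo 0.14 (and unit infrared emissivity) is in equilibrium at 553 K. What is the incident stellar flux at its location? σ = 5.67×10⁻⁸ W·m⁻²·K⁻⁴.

(1−a)S·πr² = σ·4πr²·T⁴ ⇒ S = 4σT⁴/(1−a).
S = 4·5.67×10⁻⁸·9.352×10¹⁰/0.860.

S ≈ 24700 W/m²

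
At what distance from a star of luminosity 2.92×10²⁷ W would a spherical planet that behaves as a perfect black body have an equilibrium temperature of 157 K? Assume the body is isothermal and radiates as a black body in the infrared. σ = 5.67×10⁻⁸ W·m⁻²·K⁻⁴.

d ≈ 1.30×10¹² m

For an isothermal black-emitting sphere, (1−a)S·πr² = σ·4πr²·T⁴ ⇒ S = 4σT⁴/(1−a).
S = 4·5.67×10⁻⁸·(157)⁴/1.00 = 137.8 W/m².
Flux falls as S = L/(4πd²), so d = √(L/(4πS)) = √(2.92×10²⁷/(4π·137.8)).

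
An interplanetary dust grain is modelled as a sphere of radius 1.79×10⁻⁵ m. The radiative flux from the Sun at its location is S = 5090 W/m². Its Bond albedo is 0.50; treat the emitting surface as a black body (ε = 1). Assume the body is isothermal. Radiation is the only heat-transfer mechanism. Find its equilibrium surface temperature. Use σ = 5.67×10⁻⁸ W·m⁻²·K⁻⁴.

At equilibrium, absorbed power = emitted power.
Absorbing cross-section = πr² = 1.007×10⁻⁹ m²; emitting surface = 4πr² = 4.026×10⁻⁹ m² (ratio 4).
(1−a)S·A_cross = εσ·A_surf·T⁴  ⇒  T⁴ = (1−a)S/(4σ).
T⁴ = 0.500·5090/(4·5.67×10⁻⁸) = 1.122×10¹⁰ K⁴.
T = (1.122×10¹⁰)^(1/4).

T ≈ 325 K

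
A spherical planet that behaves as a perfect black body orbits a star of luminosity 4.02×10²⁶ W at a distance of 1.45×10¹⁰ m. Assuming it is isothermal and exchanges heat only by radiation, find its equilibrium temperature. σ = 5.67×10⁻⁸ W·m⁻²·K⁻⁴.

First find the stellar flux at distance d: S = L/(4πd²) = 4.02×10²⁶/(4π·(1.45×10¹⁰)²) = 1.522×10⁵ W/m².
For an isothermal sphere, absorbed (1−a)S·πr² = emitted σ·4πr²·T⁴, so T⁴ = (1−a)S/(4σ).
T⁴ = 1.00·1.522×10⁵/(4·5.67×10⁻⁸) = 6.709×10¹¹ K⁴.

T ≈ 905 K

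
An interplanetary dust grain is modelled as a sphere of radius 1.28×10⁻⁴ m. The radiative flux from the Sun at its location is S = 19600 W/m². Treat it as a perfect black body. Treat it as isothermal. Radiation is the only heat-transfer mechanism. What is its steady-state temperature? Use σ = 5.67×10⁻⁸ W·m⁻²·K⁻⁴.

T ≈ 542 K

At equilibrium, absorbed power = emitted power.
Absorbing cross-section = πr² = 5.147×10⁻⁸ m²; emitting surface = 4πr² = 2.059×10⁻⁷ m² (ratio 4).
S·A_cross = εσ·A_surf·T⁴  ⇒  T⁴ = S/(4σ).
T⁴ = 1.00·19600/(4·5.67×10⁻⁸) = 8.642×10¹⁰ K⁴.
T = (8.642×10¹⁰)^(1/4).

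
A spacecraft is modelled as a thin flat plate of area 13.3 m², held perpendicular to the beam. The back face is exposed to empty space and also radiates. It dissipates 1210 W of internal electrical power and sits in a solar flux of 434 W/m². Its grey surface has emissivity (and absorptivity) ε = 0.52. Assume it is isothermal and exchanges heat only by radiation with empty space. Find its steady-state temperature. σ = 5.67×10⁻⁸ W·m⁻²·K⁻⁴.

T ≈ 271 K

At steady state, absorbed solar power + internal power = radiated power.
Absorbed: α·S·A_cross = 0.52·434·13.30 = 3002 W (cross-section A).
Total input = 3002 + 1210 = 4212 W.
Radiated: εσ·A_surf·T⁴ with A_surf = 2A = 26.60 m².
T⁴ = 4212/(0.52·5.67×10⁻⁸·26.60) = 5.370×10⁹ K⁴.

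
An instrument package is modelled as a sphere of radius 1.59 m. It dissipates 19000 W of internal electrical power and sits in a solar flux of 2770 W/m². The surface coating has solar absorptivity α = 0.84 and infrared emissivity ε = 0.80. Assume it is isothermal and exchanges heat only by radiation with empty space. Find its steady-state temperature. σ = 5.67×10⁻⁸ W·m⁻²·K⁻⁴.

T ≈ 402 K

At steady state, absorbed solar power + internal power = radiated power.
Absorbed: α·S·A_cross = 0.84·2770·7.942 = 18480 W (cross-section πr²).
Total input = 18480 + 19000 = 37480 W.
Radiated: εσ·A_surf·T⁴ with A_surf = 4πr² = 31.77 m².
T⁴ = 37480/(0.80·5.67×10⁻⁸·31.77) = 2.601×10¹⁰ K⁴.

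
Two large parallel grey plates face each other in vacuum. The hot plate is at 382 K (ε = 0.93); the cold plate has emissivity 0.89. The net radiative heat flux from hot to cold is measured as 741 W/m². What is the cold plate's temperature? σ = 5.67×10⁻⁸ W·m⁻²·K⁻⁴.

q = σ(T₁⁴ − T₂⁴)/(1/ε₁ + 1/ε₂ − 1); denominator = 1.199.
T₂⁴ = T₁⁴ − q·(1/ε₁+1/ε₂−1)/σ = 2.129×10¹⁰ − 741·1.199/5.67×10⁻⁸
    = 5.626×10⁹ K⁴.

T₂ ≈ 274 K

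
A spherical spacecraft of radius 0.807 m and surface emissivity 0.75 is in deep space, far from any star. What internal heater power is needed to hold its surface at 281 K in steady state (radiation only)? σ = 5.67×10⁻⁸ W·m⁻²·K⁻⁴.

P ≈ 2170 W

P = εσ·4πr²·T⁴.
4πr² = 8.184 m²; T⁴ = 6.235×10⁹ K⁴.
P = 0.75·5.67×10⁻⁸·8.184·6.235×10⁹.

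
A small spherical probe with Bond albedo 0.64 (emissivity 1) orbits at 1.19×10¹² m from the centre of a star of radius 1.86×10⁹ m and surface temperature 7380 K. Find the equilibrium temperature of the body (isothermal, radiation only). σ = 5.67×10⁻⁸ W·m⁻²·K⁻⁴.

The star's surface emits σT_*⁴; at distance d the flux is S = σT_*⁴(R_*/d)².
S = 5.67×10⁻⁸·(7380)⁴·(1.86×10⁹/1.19×10¹²)² = 410.9 W/m².
For an isothermal sphere T⁴ = (1−a)S/(4σ) = 6.522×10⁸ K⁴.

T ≈ 160 K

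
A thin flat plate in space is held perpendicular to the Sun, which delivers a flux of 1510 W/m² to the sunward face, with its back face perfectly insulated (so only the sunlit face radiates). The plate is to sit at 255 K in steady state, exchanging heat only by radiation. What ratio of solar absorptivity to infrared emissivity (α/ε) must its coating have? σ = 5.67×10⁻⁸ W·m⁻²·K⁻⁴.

Balance: αS·A = εσ·1A·T⁴ ⇒ α/ε = σT⁴/S.
α/ε = 5.67×10⁻⁸·(255)⁴/1510 = 5.67×10⁻⁸·4.228×10⁹/1510.

α/ε ≈ 0.159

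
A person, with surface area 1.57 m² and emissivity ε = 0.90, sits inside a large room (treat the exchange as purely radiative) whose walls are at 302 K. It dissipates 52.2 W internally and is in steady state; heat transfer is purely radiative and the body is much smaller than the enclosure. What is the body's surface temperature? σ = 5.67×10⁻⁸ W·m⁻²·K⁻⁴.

T ≈ 308 K

For a small grey body in a large enclosure, net radiated power = εσA(T⁴ − T_w⁴).
Steady state: P = εσA(T⁴ − T_w⁴) with A = 1.57 m².
T⁴ = P/(εσA) + T_w⁴ = 52.2/(0.90·5.67×10⁻⁸·1.570) + (302)⁴
    = 6.515×10⁸ + 8.318×10⁹ = 8.970×10⁹ K⁴.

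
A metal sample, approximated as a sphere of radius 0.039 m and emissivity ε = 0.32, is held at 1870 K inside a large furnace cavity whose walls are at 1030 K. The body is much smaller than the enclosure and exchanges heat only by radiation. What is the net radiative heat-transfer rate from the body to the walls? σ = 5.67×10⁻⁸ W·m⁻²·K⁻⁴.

For a small grey body in a large enclosure: P_net = εσA(T_body⁴ − T_wall⁴).
A = 4πr² = 0.01911 m²; T_body⁴ − T_wall⁴ = 1.223×10¹³ − 1.126×10¹² = 1.110×10¹³ K⁴.
|P_net| = 0.32·5.67×10⁻⁸·0.01911·1.110×10¹³.

P_net ≈ 3850 W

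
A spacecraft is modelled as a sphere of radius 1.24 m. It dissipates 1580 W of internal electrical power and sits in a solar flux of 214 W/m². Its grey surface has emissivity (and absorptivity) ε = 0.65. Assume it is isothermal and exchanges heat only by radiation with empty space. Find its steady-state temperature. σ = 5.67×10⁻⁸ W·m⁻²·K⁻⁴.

T ≈ 237 K

At steady state, absorbed solar power + internal power = radiated power.
Absorbed: α·S·A_cross = 0.65·214·4.831 = 671.9 W (cross-section πr²).
Total input = 671.9 + 1580 = 2252 W.
Radiated: εσ·A_surf·T⁴ with A_surf = 4πr² = 19.32 m².
T⁴ = 2252/(0.65·5.67×10⁻⁸·19.32) = 3.162×10⁹ K⁴.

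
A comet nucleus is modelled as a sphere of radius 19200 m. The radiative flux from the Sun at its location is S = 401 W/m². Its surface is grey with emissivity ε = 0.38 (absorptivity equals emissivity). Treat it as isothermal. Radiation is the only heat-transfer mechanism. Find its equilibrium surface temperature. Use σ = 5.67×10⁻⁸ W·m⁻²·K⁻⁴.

T ≈ 205 K

At equilibrium, absorbed power = emitted power.
Absorbing cross-section = πr² = 1.158×10⁹ m²; emitting surface = 4πr² = 4.632×10⁹ m² (ratio 4).
εS·A_cross = εσ·A_surf·T⁴  ⇒  T⁴ = S/(4σ)   (ε cancels).
T⁴ = 401/(4·5.67×10⁻⁸) = 1.768×10⁹ K⁴.
T = (1.768×10⁹)^(1/4).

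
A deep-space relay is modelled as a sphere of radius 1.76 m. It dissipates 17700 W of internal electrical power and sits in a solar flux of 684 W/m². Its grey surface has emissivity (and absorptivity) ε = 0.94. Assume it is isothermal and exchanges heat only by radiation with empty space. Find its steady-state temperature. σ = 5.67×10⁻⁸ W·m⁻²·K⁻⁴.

At steady state, absorbed solar power + internal power = radiated power.
Absorbed: α·S·A_cross = 0.94·684·9.731 = 6257 W (cross-section πr²).
Total input = 6257 + 17700 = 23960 W.
Radiated: εσ·A_surf·T⁴ with A_surf = 4πr² = 38.93 m².
T⁴ = 23960/(0.94·5.67×10⁻⁸·38.93) = 1.155×10¹⁰ K⁴.

T ≈ 328 K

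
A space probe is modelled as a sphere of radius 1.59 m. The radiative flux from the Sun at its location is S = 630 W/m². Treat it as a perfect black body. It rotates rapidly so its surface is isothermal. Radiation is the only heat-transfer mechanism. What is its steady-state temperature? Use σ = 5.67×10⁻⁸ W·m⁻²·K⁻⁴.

T ≈ 230 K

At equilibrium, absorbed power = emitted power.
Absorbing cross-section = πr² = 7.942 m²; emitting surface = 4πr² = 31.77 m² (ratio 4).
S·A_cross = εσ·A_surf·T⁴  ⇒  T⁴ = S/(4σ).
T⁴ = 1.00·630/(4·5.67×10⁻⁸) = 2.778×10⁹ K⁴.
T = (2.778×10⁹)^(1/4).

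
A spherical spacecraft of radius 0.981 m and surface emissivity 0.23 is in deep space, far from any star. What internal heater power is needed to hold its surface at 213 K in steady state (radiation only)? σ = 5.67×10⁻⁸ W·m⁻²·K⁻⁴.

P ≈ 325 W

P = εσ·4πr²·T⁴.
4πr² = 12.09 m²; T⁴ = 2.058×10⁹ K⁴.
P = 0.23·5.67×10⁻⁸·12.09·2.058×10⁹.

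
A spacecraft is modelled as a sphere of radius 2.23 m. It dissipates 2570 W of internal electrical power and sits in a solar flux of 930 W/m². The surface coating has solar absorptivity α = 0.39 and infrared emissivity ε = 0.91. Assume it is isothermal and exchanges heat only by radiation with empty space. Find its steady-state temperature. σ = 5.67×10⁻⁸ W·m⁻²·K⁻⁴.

At steady state, absorbed solar power + internal power = radiated power.
Absorbed: α·S·A_cross = 0.39·930·15.62 = 5666 W (cross-section πr²).
Total input = 5666 + 2570 = 8236 W.
Radiated: εσ·A_surf·T⁴ with A_surf = 4πr² = 62.49 m².
T⁴ = 8236/(0.91·5.67×10⁻⁸·62.49) = 2.554×10⁹ K⁴.

T ≈ 225 K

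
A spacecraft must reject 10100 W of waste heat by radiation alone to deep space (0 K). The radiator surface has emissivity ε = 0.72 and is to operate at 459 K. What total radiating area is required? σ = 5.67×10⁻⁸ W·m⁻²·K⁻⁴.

P = εσA T⁴ ⇒ A = P/(εσT⁴).
T⁴ = 4.439×10¹⁰ K⁴.
A = 10100/(0.72 × 5.67×10⁻⁸ × 4.439×10¹⁰).

A ≈ 5.57 m²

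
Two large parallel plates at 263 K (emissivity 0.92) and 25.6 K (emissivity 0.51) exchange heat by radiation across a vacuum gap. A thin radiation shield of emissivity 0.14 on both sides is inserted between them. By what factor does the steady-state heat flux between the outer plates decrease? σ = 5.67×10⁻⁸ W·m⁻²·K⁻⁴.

factor ≈ 7.49

Without shield: q₀ = σΔ(T⁴)/(1/ε₁+1/ε₂−1) with denominator 2.048.
With shield the two gaps are in series; the resistances add: (1/ε₁+1/ε_s−1)+(1/ε_s+1/ε₂−1) = 7.230+8.104 = 15.33.
Heat-flux ratio q₀/q = 15.33/2.048.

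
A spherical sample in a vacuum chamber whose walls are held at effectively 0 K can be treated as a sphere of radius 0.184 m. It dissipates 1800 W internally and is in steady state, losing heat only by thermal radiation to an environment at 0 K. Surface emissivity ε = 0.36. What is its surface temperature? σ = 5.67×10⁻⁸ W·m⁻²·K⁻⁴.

Steady state: internal power = radiated power, P = εσA T⁴.
Radiating area A = 4πr² = 0.4254 m².
T⁴ = P/(εσA) = 1800/(0.36·5.67×10⁻⁸·0.4254) = 2.073×10¹¹ K⁴.
T = (2.073×10¹¹)^(1/4).

T ≈ 675 K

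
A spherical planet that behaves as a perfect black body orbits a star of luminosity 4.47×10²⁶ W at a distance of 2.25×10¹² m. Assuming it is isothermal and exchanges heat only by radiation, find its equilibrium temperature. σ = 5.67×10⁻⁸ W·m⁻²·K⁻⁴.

First find the stellar flux at distance d: S = L/(4πd²) = 4.47×10²⁶/(4π·(2.25×10¹²)²) = 7.026 W/m².
For an isothermal sphere, absorbed (1−a)S·πr² = emitted σ·4πr²·T⁴, so T⁴ = (1−a)S/(4σ).
T⁴ = 1.00·7.026/(4·5.67×10⁻⁸) = 3.098×10⁷ K⁴.

T ≈ 74.6 K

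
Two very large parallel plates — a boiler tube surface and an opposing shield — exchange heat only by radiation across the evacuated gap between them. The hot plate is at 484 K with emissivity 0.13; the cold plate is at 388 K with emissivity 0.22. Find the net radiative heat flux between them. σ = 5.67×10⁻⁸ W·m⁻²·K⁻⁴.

q ≈ 163 W/m²

For two infinite grey parallel plates, q = σ(T₁⁴ − T₂⁴)/(1/ε₁ + 1/ε₂ − 1).
T₁⁴ − T₂⁴ = 5.488×10¹⁰ − 2.266×10¹⁰ = 3.221×10¹⁰ K⁴.
1/ε₁ + 1/ε₂ − 1 = 7.692 + 4.545 − 1 = 11.24.
q = 5.67×10⁻⁸ × 3.221×10¹⁰ / 11.24.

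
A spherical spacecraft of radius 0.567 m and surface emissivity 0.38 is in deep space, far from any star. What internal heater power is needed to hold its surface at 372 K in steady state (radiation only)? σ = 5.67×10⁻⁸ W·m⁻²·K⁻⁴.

P = εσ·4πr²·T⁴.
4πr² = 4.040 m²; T⁴ = 1.915×10¹⁰ K⁴.
P = 0.38·5.67×10⁻⁸·4.040·1.915×10¹⁰.

P ≈ 1670 W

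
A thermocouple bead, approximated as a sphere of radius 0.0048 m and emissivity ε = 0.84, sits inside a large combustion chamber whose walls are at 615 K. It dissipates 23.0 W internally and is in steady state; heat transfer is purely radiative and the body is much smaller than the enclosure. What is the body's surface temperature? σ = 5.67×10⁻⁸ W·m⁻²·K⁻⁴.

For a small grey body in a large enclosure, net radiated power = εσA(T⁴ − T_w⁴).
Steady state: P = εσA(T⁴ − T_w⁴) with A = 4πr² = 2.895×10⁻⁴ m².
T⁴ = P/(εσA) + T_w⁴ = 23.0/(0.84·5.67×10⁻⁸·2.895×10⁻⁴) + (615)⁴
    = 1.668×10¹² + 1.431×10¹¹ = 1.811×10¹² K⁴.

T ≈ 1160 K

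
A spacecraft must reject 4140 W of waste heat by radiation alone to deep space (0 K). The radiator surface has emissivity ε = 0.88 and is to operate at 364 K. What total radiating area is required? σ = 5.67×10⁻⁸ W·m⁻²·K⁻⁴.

P = εσA T⁴ ⇒ A = P/(εσT⁴).
T⁴ = 1.756×10¹⁰ K⁴.
A = 4140/(0.88 × 5.67×10⁻⁸ × 1.756×10¹⁰).

A ≈ 4.73 m²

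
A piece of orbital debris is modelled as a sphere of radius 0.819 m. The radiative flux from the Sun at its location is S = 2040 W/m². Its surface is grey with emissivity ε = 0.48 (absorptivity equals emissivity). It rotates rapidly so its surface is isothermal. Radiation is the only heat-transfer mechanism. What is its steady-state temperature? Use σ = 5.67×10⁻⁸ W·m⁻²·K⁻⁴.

T ≈ 308 K

At equilibrium, absorbed power = emitted power.
Absorbing cross-section = πr² = 2.107 m²; emitting surface = 4πr² = 8.429 m² (ratio 4).
εS·A_cross = εσ·A_surf·T⁴  ⇒  T⁴ = S/(4σ)   (ε cancels).
T⁴ = 2040/(4·5.67×10⁻⁸) = 8.995×10⁹ K⁴.
T = (8.995×10⁹)^(1/4).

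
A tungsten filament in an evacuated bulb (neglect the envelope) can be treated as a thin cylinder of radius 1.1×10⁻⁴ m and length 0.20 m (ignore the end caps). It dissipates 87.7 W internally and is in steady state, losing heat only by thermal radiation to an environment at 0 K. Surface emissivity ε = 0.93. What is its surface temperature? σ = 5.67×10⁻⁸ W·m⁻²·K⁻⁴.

Steady state: internal power = radiated power, P = εσA T⁴.
Radiating area A = 2πrL = 1.382×10⁻⁴ m².
T⁴ = P/(εσA) = 87.7/(0.93·5.67×10⁻⁸·1.382×10⁻⁴) = 1.203×10¹³ K⁴.
T = (1.203×10¹³)^(1/4).

T ≈ 1860 K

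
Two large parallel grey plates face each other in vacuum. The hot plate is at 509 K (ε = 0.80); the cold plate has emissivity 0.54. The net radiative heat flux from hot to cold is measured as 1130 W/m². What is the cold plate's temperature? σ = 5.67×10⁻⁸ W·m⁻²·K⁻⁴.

q = σ(T₁⁴ − T₂⁴)/(1/ε₁ + 1/ε₂ − 1); denominator = 2.102.
T₂⁴ = T₁⁴ − q·(1/ε₁+1/ε₂−1)/σ = 6.712×10¹⁰ − 1130·2.102/5.67×10⁻⁸
    = 2.523×10¹⁰ K⁴.

T₂ ≈ 399 K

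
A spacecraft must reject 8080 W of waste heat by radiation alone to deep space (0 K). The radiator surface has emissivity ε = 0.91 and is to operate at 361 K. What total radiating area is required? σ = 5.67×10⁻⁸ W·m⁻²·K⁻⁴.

P = εσA T⁴ ⇒ A = P/(εσT⁴).
T⁴ = 1.698×10¹⁰ K⁴.
A = 8080/(0.91 × 5.67×10⁻⁸ × 1.698×10¹⁰).

A ≈ 9.22 m²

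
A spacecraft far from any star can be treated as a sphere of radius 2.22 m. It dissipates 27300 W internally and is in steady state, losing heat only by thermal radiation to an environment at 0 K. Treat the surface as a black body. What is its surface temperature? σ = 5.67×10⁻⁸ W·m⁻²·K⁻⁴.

T ≈ 297 K

Steady state: internal power = radiated power, P = εσA T⁴.
Radiating area A = 4πr² = 61.93 m².
T⁴ = P/(εσA) = 27300/(1.0·5.67×10⁻⁸·61.93) = 7.774×10⁹ K⁴.
T = (7.774×10⁹)^(1/4).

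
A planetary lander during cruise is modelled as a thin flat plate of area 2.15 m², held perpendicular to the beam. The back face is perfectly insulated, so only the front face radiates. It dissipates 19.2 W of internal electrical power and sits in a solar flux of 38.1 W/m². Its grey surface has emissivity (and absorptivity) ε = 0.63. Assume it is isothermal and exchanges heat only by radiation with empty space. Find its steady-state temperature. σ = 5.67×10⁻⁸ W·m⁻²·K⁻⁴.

T ≈ 174 K

At steady state, absorbed solar power + internal power = radiated power.
Absorbed: α·S·A_cross = 0.63·38.1·2.150 = 51.61 W (cross-section A).
Total input = 51.61 + 19.2 = 70.81 W.
Radiated: εσ·A_surf·T⁴ with A_surf = A = 2.150 m².
T⁴ = 70.81/(0.63·5.67×10⁻⁸·2.150) = 9.220×10⁸ K⁴.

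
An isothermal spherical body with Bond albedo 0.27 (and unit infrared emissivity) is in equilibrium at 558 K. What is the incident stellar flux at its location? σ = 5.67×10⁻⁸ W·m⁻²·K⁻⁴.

(1−a)S·πr² = σ·4πr²·T⁴ ⇒ S = 4σT⁴/(1−a).
S = 4·5.67×10⁻⁸·9.695×10¹⁰/0.730.

S ≈ 30100 W/m²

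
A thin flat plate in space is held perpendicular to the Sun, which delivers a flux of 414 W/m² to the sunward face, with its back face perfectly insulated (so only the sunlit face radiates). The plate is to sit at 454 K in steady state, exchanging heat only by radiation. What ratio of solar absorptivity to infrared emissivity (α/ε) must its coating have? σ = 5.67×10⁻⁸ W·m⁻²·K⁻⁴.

Balance: αS·A = εσ·1A·T⁴ ⇒ α/ε = σT⁴/S.
α/ε = 5.67×10⁻⁸·(454)⁴/414 = 5.67×10⁻⁸·4.248×10¹⁰/414.

α/ε ≈ 5.82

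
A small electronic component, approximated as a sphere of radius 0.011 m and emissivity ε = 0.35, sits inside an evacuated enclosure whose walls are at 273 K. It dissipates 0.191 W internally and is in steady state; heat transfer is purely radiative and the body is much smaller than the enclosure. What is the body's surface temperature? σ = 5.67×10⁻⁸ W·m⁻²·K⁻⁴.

T ≈ 330 K

For a small grey body in a large enclosure, net radiated power = εσA(T⁴ − T_w⁴).
Steady state: P = εσA(T⁴ − T_w⁴) with A = 4πr² = 0.001521 m².
T⁴ = P/(εσA) + T_w⁴ = 0.191/(0.35·5.67×10⁻⁸·0.001521) + (273)⁴
    = 6.330×10⁹ + 5.555×10⁹ = 1.188×10¹⁰ K⁴.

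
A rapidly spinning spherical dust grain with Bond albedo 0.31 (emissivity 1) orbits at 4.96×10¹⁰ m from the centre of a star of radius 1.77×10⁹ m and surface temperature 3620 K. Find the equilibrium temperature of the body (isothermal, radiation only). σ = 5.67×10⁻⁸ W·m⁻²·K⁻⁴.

T ≈ 441 K

The star's surface emits σT_*⁴; at distance d the flux is S = σT_*⁴(R_*/d)².
S = 5.67×10⁻⁸·(3620)⁴·(1.77×10⁹/4.96×10¹⁰)² = 12400 W/m².
For an isothermal sphere T⁴ = (1−a)S/(4σ) = 3.772×10¹⁰ K⁴.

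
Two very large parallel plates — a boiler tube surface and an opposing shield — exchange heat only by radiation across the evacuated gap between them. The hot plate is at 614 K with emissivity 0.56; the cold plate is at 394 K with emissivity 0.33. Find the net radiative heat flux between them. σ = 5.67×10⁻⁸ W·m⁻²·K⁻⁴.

q ≈ 1750 W/m²

For two infinite grey parallel plates, q = σ(T₁⁴ − T₂⁴)/(1/ε₁ + 1/ε₂ − 1).
T₁⁴ − T₂⁴ = 1.421×10¹¹ − 2.410×10¹⁰ = 1.180×10¹¹ K⁴.
1/ε₁ + 1/ε₂ − 1 = 1.786 + 3.030 − 1 = 3.816.
q = 5.67×10⁻⁸ × 1.180×10¹¹ / 3.816.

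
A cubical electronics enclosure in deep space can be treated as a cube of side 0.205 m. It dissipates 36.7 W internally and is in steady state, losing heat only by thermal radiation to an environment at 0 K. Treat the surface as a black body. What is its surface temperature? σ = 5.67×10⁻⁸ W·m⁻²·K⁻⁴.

Steady state: internal power = radiated power, P = εσA T⁴.
Radiating area A = 6L² = 0.2521 m².
T⁴ = P/(εσA) = 36.7/(1.0·5.67×10⁻⁸·0.2521) = 2.567×10⁹ K⁴.
T = (2.567×10⁹)^(1/4).

T ≈ 225 K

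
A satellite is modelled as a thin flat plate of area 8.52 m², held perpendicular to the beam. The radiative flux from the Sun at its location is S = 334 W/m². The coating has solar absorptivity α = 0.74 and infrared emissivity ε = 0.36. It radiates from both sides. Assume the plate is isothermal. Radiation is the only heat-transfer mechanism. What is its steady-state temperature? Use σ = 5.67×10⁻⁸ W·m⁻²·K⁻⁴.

At equilibrium, absorbed power = emitted power.
Absorbing cross-section = A = 8.520 m²; emitting surface = 2A = 17.04 m² (ratio 2).
αS·A_cross = εσ·A_surf·T⁴  ⇒  T⁴ = αS/(ε·2σ).
T⁴ = 0.740·334/(0.36·2·5.67×10⁻⁸) = 6.054×10⁹ K⁴.
T = (6.054×10⁹)^(1/4).

T ≈ 279 K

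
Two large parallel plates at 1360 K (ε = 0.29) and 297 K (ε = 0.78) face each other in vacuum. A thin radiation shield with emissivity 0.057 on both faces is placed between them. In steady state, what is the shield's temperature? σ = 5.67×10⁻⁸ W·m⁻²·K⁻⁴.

T_s ≈ 1130 K

In steady state the net flux on the hot side equals that on the cold side.
σ(T₁⁴−T_s⁴)/D₁ = σ(T_s⁴−T₂⁴)/D₂, with D₁ = 1/ε₁+1/ε_s−1 = 19.99, D₂ = 1/ε_s+1/ε₂−1 = 17.83.
Solve for T_s⁴: T_s⁴ = (D₂·T₁⁴ + D₁·T₂⁴)/(D₁+D₂) = 1.617×10¹² K⁴.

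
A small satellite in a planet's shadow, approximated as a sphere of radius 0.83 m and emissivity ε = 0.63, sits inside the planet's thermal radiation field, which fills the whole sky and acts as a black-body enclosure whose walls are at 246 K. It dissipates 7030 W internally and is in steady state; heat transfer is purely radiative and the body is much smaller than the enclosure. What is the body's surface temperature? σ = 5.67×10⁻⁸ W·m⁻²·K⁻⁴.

T ≈ 403 K

For a small grey body in a large enclosure, net radiated power = εσA(T⁴ − T_w⁴).
Steady state: P = εσA(T⁴ − T_w⁴) with A = 4πr² = 8.657 m².
T⁴ = P/(εσA) + T_w⁴ = 7030/(0.63·5.67×10⁻⁸·8.657) + (246)⁴
    = 2.273×10¹⁰ + 3.662×10⁹ = 2.640×10¹⁰ K⁴.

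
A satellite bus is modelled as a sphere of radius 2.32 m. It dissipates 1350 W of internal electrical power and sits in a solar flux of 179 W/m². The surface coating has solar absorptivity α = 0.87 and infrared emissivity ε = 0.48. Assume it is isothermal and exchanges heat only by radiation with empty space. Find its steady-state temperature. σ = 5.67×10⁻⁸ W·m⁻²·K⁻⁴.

T ≈ 216 K

At steady state, absorbed solar power + internal power = radiated power.
Absorbed: α·S·A_cross = 0.87·179·16.91 = 2633 W (cross-section πr²).
Total input = 2633 + 1350 = 3983 W.
Radiated: εσ·A_surf·T⁴ with A_surf = 4πr² = 67.64 m².
T⁴ = 3983/(0.48·5.67×10⁻⁸·67.64) = 2.164×10⁹ K⁴.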